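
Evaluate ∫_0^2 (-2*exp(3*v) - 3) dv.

-2*exp(6)/3 - 16/3

An antiderivative is F(v) = -2*exp(3*v)/3 - 3*v.
Then F(2) - F(0) = (-2*exp(6)/3 - 6) - (-2/3) = -2*exp(6)/3 - 16/3.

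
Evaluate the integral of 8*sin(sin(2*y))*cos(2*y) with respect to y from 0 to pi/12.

4 - 4*cos(1/2)

Let u = sin(2*y), so du = 2*cos(2*y) dy. When y = 0, u = 0; when y = pi/12, u = 1/2.
The integral becomes 4·∫ sin(u) du from 0 to 1/2, with antiderivative -4*cos(u).
Back in y: F(y) = -4*cos(sin(2*y)).
Then F(pi/12) - F(0) = (-4*cos(1/2)) - (-4) = 4 - 4*cos(1/2).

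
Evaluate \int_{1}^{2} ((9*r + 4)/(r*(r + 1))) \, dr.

-log(2) + 5*log(3)

Factor the denominator: r**2 + r = (r + 1)r.
Partial fractions: (9*r + 4)/(r*(r + 1)) = 5/(r + 1) + 4/r.
An antiderivative is F(r) = 4*log(r) + 5*log(r + 1).
Then F(2) - F(1) = (4*log(2) + 5*log(3)) - (log(32)) = -log(2) + 5*log(3).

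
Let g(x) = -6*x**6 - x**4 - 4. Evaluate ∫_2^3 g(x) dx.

-63387/35

By the power rule, an antiderivative is F(x) = -6*x**7/7 - x**5/5 - 4*x.
Then F(3) - F(2) = (-67731/35) - (-4344/35) = -63387/35.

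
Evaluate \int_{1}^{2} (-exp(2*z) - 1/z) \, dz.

An antiderivative is F(z) = -exp(2*z)/2 - log(z).
Then F(2) - F(1) = (-exp(4)/2 - log(2)) - (-exp(2)/2) = -exp(4)/2 - log(2) + exp(2)/2.

-exp(4)/2 - log(2) + exp(2)/2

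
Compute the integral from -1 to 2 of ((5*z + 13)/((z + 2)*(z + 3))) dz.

Factor the denominator: z**2 + 5*z + 6 = (z + 3)(z + 2).
Partial fractions: (5*z + 13)/((z + 2)*(z + 3)) = 2/(z + 3) + 3/(z + 2).
An antiderivative is F(z) = 3*log(z + 2) + 2*log(z + 3).
Then F(2) - F(-1) = (2*log(5) + 6*log(2)) - (log(4)) = 4*log(2) + 2*log(5).

4*log(2) + 2*log(5)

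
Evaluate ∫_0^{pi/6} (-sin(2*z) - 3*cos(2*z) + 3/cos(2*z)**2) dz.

An antiderivative is F(z) = -3*sin(2*z)/2 + cos(2*z)/2 + 3*tan(2*z)/2.
Then F(pi/6) - F(0) = (1/4 + 3*sqrt(3)/4) - (1/2) = -1/4 + 3*sqrt(3)/4.

-1/4 + 3*sqrt(3)/4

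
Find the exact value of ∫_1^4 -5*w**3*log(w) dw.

1275/16 - 640*log(2)

Integrate by parts once (u = ln w, dv = -5*w**3 dw).
An antiderivative is F(w) = -5*w**4*(4*log(w) - 1)/16.
Then F(4) - F(1) = (80 - 640*log(2)) - (5/16) = 1275/16 - 640*log(2).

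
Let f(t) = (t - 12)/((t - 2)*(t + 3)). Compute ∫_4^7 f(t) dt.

Factor the denominator: t**2 + t - 6 = (t + 3)(t - 2).
Partial fractions: (t - 12)/((t - 2)*(t + 3)) = 3/(t + 3) - 2/(t - 2).
An antiderivative is F(t) = -2*log(t - 2) + 3*log(t + 3).
Then F(7) - F(4) = (log(40)) - (-2*log(2) + 3*log(7)) = -3*log(7) + log(5) + 5*log(2).

-3*log(7) + log(5) + 5*log(2)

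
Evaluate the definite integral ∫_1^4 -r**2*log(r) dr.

7 - 128*log(2)/3

Integrate by parts once (u = ln r, dv = -r**2 dr).
An antiderivative is F(r) = -r**3*(3*log(r) - 1)/9.
Then F(4) - F(1) = (64/9 - 128*log(2)/3) - (1/9) = 7 - 128*log(2)/3.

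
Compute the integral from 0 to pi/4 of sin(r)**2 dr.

Use the identity sin^2(r) = (1 - cos(2*r))/2.
An antiderivative is F(r) = r/2 - sin(2*r)/4.
Then F(pi/4) - F(0) = (-1/4 + pi/8) - (0) = -1/4 + pi/8.

-1/4 + pi/8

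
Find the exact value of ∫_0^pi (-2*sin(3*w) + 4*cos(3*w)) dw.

-4/3

An antiderivative is F(w) = 4*sin(3*w)/3 + 2*cos(3*w)/3.
Then F(pi) - F(0) = (-2/3) - (2/3) = -4/3.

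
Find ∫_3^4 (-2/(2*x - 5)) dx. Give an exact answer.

An antiderivative is F(x) = -log(2*x - 5).
Then F(4) - F(3) = (-log(3)) - (0) = -log(3).

-log(3)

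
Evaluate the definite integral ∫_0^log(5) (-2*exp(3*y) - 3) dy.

-248/3 - 3*log(5)

An antiderivative is F(y) = -2*exp(3*y)/3 - 3*y.
Then F(log(5)) - F(0) = (-250/3 - 3*log(5)) - (-2/3) = -248/3 - 3*log(5).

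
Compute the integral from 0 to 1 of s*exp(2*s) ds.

1/4 + exp(2)/4

Integrate by parts once (u = s, dv = exp(2*s) ds).
An antiderivative is F(s) = (2*s - 1)*exp(2*s)/4.
Then F(1) - F(0) = (exp(2)/4) - (-1/4) = 1/4 + exp(2)/4.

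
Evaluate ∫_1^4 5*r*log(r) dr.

-75/4 + 80*log(2)

Integrate by parts once (u = ln r, dv = 5*r dr).
An antiderivative is F(r) = 5*r**2*(2*log(r) - 1)/4.
Then F(4) - F(1) = (-20 + 80*log(2)) - (-5/4) = -75/4 + 80*log(2).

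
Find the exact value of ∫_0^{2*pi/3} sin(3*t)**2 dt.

Use the identity sin^2(3*t) = (1 - cos(6*t))/2.
An antiderivative is F(t) = t/2 - sin(6*t)/12.
Then F(2*pi/3) - F(0) = (pi/3) - (0) = pi/3.

pi/3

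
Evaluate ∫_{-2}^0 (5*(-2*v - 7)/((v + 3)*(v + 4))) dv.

Factor the denominator: v**2 + 7*v + 12 = (v + 4)(v + 3).
Partial fractions: 5*(-2*v - 7)/((v + 3)*(v + 4)) = -5/(v + 4) - 5/(v + 3).
An antiderivative is F(v) = -5*log(v + 3) - 5*log(v + 4).
Then F(0) - F(-2) = (-10*log(2) - 5*log(3)) - (-log(32)) = -5*log(3) - 5*log(2).

-5*log(3) - 5*log(2)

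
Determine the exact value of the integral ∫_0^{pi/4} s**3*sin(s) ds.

Integrate by parts 3 times (u = s^3, dv = sin(s) ds).
An antiderivative is F(s) = -s**3*cos(s) + 3*s**2*sin(s) + 6*s*cos(s) - 6*sin(s).
Then F(pi/4) - F(0) = (sqrt(2)*(-384 - pi**3 + 12*pi**2 + 96*pi)/128) - (0) = sqrt(2)*(-384 - pi**3 + 12*pi**2 + 96*pi)/128.

sqrt(2)*(-384 - pi**3 + 12*pi**2 + 96*pi)/128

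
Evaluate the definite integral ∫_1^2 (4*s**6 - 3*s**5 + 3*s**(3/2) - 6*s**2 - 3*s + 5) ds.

24*sqrt(2)/5 + 923/35

By the power rule, an antiderivative is F(s) = 4*s**7/7 - s**6/2 + 6*s**(5/2)/5 - 2*s**3 - 3*s**2/2 + 5*s.
Then F(2) - F(1) = (24*sqrt(2)/5 + 204/7) - (97/35) = 24*sqrt(2)/5 + 923/35.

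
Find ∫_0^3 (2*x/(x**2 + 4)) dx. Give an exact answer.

Let u = x**2 + 4, so du = 2*x dx. When x = 0, u = 4; when x = 3, u = 13.
The integral becomes ∫ 1/u du from 4 to 13, with antiderivative log(u).
Back in x: F(x) = log(x**2 + 4).
Then F(3) - F(0) = (log(13)) - (log(4)) = log(13/4).

log(13/4)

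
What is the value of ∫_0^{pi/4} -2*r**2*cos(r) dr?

Integrate by parts twice (u = r^2, dv = -2*cos(r) dr).
An antiderivative is F(r) = -2*r**2*sin(r) - 4*r*cos(r) + 4*sin(r).
Then F(pi/4) - F(0) = (sqrt(2)*(-8*pi - pi**2 + 32)/16) - (0) = sqrt(2)*(-8*pi - pi**2 + 32)/16.

sqrt(2)*(-8*pi - pi**2 + 32)/16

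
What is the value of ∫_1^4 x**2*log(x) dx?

Integrate by parts once (u = ln x, dv = x**2 dx).
An antiderivative is F(x) = x**3*(3*log(x) - 1)/9.
Then F(4) - F(1) = (-64/9 + 128*log(2)/3) - (-1/9) = -7 + 128*log(2)/3.

-7 + 128*log(2)/3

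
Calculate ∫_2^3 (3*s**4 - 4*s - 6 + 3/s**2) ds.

By the power rule, an antiderivative is F(s) = 3*s**5/5 - 2*s**2 - 6*s - 3/s.
Then F(3) - F(2) = (544/5) - (-23/10) = 1111/10.

1111/10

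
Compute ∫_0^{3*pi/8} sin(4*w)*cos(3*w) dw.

Use the identity sin(4*w)cos(3*w) = [sin(7*w) + sin(w)]/2.
An antiderivative is F(w) = -cos(w)/2 - cos(7*w)/14.
Then F(3*pi/8) - F(0) = (-3*sqrt(2 - sqrt(2))/14) - (-4/7) = 4/7 - 3*sqrt(2 - sqrt(2))/14.

4/7 - 3*sqrt(2 - sqrt(2))/14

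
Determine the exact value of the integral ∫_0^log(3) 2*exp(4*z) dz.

40

Let u = exp(z), so du = exp(z) dz. When z = 0, u = 1; when z = log(3), u = 3.
The integral becomes 2·∫ u**3 du from 1 to 3, with antiderivative u**4/2.
Back in z: F(z) = exp(4*z)/2.
Then F(log(3)) - F(0) = (81/2) - (1/2) = 40.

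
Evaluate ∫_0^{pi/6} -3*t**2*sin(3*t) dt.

Integrate by parts twice (u = t^2, dv = -3*sin(3*t) dt).
An antiderivative is F(t) = t**2*cos(3*t) - 2*t*sin(3*t)/3 - 2*cos(3*t)/9.
Then F(pi/6) - F(0) = (-pi/9) - (-2/9) = 2/9 - pi/9.

2/9 - pi/9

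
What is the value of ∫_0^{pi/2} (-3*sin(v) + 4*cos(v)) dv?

An antiderivative is F(v) = 4*sin(v) + 3*cos(v).
Then F(pi/2) - F(0) = (4) - (3) = 1.

1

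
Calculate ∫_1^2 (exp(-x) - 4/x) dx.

An antiderivative is F(x) = -4*log(x) - exp(-x).
Then F(2) - F(1) = (-4*log(2) - exp(-2)) - (-exp(-1)) = -4*log(2) - exp(-2) + exp(-1).

-4*log(2) - exp(-2) + exp(-1)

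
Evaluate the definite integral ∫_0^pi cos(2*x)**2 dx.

pi/2

Use the identity cos^2(2*x) = (1 + cos(4*x))/2.
An antiderivative is F(x) = x/2 + sin(4*x)/8.
Then F(pi) - F(0) = (pi/2) - (0) = pi/2.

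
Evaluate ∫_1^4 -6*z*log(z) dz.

Integrate by parts once (u = ln z, dv = -6*z dz).
An antiderivative is F(z) = -3*z**2*(2*log(z) - 1)/2.
Then F(4) - F(1) = (24 - 96*log(2)) - (3/2) = 45/2 - 96*log(2).

45/2 - 96*log(2)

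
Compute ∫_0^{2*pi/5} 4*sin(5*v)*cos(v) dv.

Use the identity sin(5*v)cos(v) = [sin(6*v) + sin(4*v)]/2.
An antiderivative is F(v) = -cos(4*v)/2 - cos(6*v)/3.
Then F(2*pi/5) - F(0) = (5/24 - 5*sqrt(5)/24) - (-5/6) = 25/24 - 5*sqrt(5)/24.

25/24 - 5*sqrt(5)/24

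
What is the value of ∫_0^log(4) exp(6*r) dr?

1365/2

Let u = exp(r), so du = exp(r) dr. When r = 0, u = 1; when r = log(4), u = 4.
The integral becomes ∫ u**5 du from 1 to 4, with antiderivative u**6/6.
Back in r: F(r) = exp(6*r)/6.
Then F(log(4)) - F(0) = (2048/3) - (1/6) = 1365/2.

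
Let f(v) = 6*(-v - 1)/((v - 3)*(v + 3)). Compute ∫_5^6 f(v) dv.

-8*log(3) + 10*log(2)

Factor the denominator: v**2 - 9 = (v + 3)(v - 3).
Partial fractions: 6*(-v - 1)/((v - 3)*(v + 3)) = -2/(v + 3) - 4/(v - 3).
An antiderivative is F(v) = -4*log(v - 3) - 2*log(v + 3).
Then F(6) - F(5) = (-8*log(3)) - (-10*log(2)) = -8*log(3) + 10*log(2).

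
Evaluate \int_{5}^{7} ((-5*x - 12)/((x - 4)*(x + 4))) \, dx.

Factor the denominator: x**2 - 16 = (x + 4)(x - 4).
Partial fractions: (-5*x - 12)/((x - 4)*(x + 4)) = -1/(x + 4) - 4/(x - 4).
An antiderivative is F(x) = -4*log(x - 4) - log(x + 4).
Then F(7) - F(5) = (-4*log(3) - log(11)) - (-log(9)) = -log(99).

-log(99)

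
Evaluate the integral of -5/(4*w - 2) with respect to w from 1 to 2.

-5*log(3)/4

An antiderivative is F(w) = -5*log(4*w - 2)/4.
Then F(2) - F(1) = (-5*log(6)/4) - (-5*log(2)/4) = -5*log(3)/4.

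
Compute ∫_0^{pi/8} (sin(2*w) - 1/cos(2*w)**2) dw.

-sqrt(2)/4

An antiderivative is F(w) = -cos(2*w)/2 - tan(2*w)/2.
Then F(pi/8) - F(0) = (-1/2 - sqrt(2)/4) - (-1/2) = -sqrt(2)/4.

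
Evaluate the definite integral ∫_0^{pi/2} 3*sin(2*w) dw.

An antiderivative is F(w) = -3*cos(2*w)/2.
Then F(pi/2) - F(0) = (3/2) - (-3/2) = 3.

3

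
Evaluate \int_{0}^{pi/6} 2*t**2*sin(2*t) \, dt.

-1/4 - pi**2/72 + sqrt(3)*pi/12

Integrate by parts twice (u = t^2, dv = 2*sin(2*t) dt).
An antiderivative is F(t) = -t**2*cos(2*t) + t*sin(2*t) + cos(2*t)/2.
Then F(pi/6) - F(0) = (-pi**2/72 + 1/4 + sqrt(3)*pi/12) - (1/2) = -1/4 - pi**2/72 + sqrt(3)*pi/12.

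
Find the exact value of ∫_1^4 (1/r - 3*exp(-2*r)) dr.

An antiderivative is F(r) = log(r) + 3*exp(-2*r)/2.
Then F(4) - F(1) = (3*exp(-8)/2 + 2*log(2)) - (3*exp(-2)/2) = -3*exp(-2)/2 + 3*exp(-8)/2 + 2*log(2).

-3*exp(-2)/2 + 3*exp(-8)/2 + 2*log(2)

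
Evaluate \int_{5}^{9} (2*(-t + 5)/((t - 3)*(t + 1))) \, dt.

-3*log(5) + 4*log(3)

Factor the denominator: t**2 - 2*t - 3 = (t + 1)(t - 3).
Partial fractions: 2*(-t + 5)/((t - 3)*(t + 1)) = -3/(t + 1) + 1/(t - 3).
An antiderivative is F(t) = log(t - 3) - 3*log(t + 1).
Then F(9) - F(5) = (-3*log(5) - 2*log(2) + log(3)) - (-3*log(3) - 2*log(2)) = -3*log(5) + 4*log(3).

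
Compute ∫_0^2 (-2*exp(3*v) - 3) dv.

An antiderivative is F(v) = -2*exp(3*v)/3 - 3*v.
Then F(2) - F(0) = (-2*exp(6)/3 - 6) - (-2/3) = -2*exp(6)/3 - 16/3.

-2*exp(6)/3 - 16/3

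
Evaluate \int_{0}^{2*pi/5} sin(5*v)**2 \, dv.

pi/5

Use the identity sin^2(5*v) = (1 - cos(10*v))/2.
An antiderivative is F(v) = v/2 - sin(10*v)/20.
Then F(2*pi/5) - F(0) = (pi/5) - (0) = pi/5.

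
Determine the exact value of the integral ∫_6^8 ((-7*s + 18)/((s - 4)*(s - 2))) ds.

Factor the denominator: s**2 - 6*s + 8 = (s - 2)(s - 4).
Partial fractions: (-7*s + 18)/((s - 4)*(s - 2)) = -2/(s - 2) - 5/(s - 4).
An antiderivative is F(s) = -5*log(s - 4) - 2*log(s - 2).
Then F(8) - F(6) = (-12*log(2) - 2*log(3)) - (-9*log(2)) = -log(72).

-log(72)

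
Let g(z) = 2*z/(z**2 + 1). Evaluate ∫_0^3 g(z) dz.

Let u = z**2 + 1, so du = 2*z dz. When z = 0, u = 1; when z = 3, u = 10.
The integral becomes ∫ 1/u du from 1 to 10, with antiderivative log(u).
Back in z: F(z) = log(z**2 + 1).
Then F(3) - F(0) = (log(10)) - (0) = log(10).

log(10)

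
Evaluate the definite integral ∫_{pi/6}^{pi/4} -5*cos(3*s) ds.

5/3 - 5*sqrt(2)/6

An antiderivative is F(s) = -5*sin(3*s)/3.
Then F(pi/4) - F(pi/6) = (-5*sqrt(2)/6) - (-5/3) = 5/3 - 5*sqrt(2)/6.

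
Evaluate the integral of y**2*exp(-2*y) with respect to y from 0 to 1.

(-5 + exp(2))*exp(-2)/4

Integrate by parts twice (u = y^2, dv = exp(-2*y) dy).
An antiderivative is F(y) = (-2*y**2 - 2*y - 1)*exp(-2*y)/4.
Then F(1) - F(0) = (-5*exp(-2)/4) - (-1/4) = (-5 + exp(2))*exp(-2)/4.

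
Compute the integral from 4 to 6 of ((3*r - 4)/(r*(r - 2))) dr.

Factor the denominator: r**2 - 2*r = r(r - 2).
Partial fractions: (3*r - 4)/(r*(r - 2)) = 2/r + 1/(r - 2).
An antiderivative is F(r) = 2*log(r) + log(r - 2).
Then F(6) - F(4) = (2*log(3) + 4*log(2)) - (log(32)) = log(9/2).

log(9/2)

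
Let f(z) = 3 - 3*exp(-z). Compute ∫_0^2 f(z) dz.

3*exp(-2) + 3

An antiderivative is F(z) = 3*z + 3*exp(-z).
Then F(2) - F(0) = (3*exp(-2) + 6) - (3) = 3*exp(-2) + 3.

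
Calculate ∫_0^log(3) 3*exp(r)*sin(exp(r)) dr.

3*cos(1) - 3*cos(3)

Let u = exp(r), so du = exp(r) dr. When r = 0, u = 1; when r = log(3), u = 3.
The integral becomes 3·∫ sin(u) du from 1 to 3, with antiderivative -3*cos(u).
Back in r: F(r) = -3*cos(exp(r)).
Then F(log(3)) - F(0) = (-3*cos(3)) - (-3*cos(1)) = 3*cos(1) - 3*cos(3).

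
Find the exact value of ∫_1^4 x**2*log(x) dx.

-7 + 128*log(2)/3

Integrate by parts once (u = ln x, dv = x**2 dx).
An antiderivative is F(x) = x**3*(3*log(x) - 1)/9.
Then F(4) - F(1) = (-64/9 + 128*log(2)/3) - (-1/9) = -7 + 128*log(2)/3.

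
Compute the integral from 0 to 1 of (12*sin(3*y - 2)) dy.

Let u = 3*y - 2, so du = 3 dy. When y = 0, u = -2; when y = 1, u = 1.
The integral becomes 4·∫ sin(u) du from -2 to 1, with antiderivative -4*cos(u).
Back in y: F(y) = -4*cos(3*y - 2).
Then F(1) - F(0) = (-4*cos(1)) - (-4*cos(2)) = -4*cos(1) + 4*cos(2).

-4*cos(1) + 4*cos(2)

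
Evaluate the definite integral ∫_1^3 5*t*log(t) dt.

Integrate by parts once (u = ln t, dv = 5*t dt).
An antiderivative is F(t) = 5*t**2*(2*log(t) - 1)/4.
Then F(3) - F(1) = (-45/4 + 45*log(3)/2) - (-5/4) = -10 + 45*log(3)/2.

-10 + 45*log(3)/2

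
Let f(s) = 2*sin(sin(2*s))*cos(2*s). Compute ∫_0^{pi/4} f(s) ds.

1 - cos(1)

Let u = sin(2*s), so du = 2*cos(2*s) ds. When s = 0, u = 0; when s = pi/4, u = 1.
The integral becomes ∫ sin(u) du from 0 to 1, with antiderivative -cos(u).
Back in s: F(s) = -cos(sin(2*s)).
Then F(pi/4) - F(0) = (-cos(1)) - (-1) = 1 - cos(1).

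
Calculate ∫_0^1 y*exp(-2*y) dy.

(-3 + exp(2))*exp(-2)/4

Integrate by parts once (u = y, dv = exp(-2*y) dy).
An antiderivative is F(y) = (-2*y - 1)*exp(-2*y)/4.
Then F(1) - F(0) = (-3*exp(-2)/4) - (-1/4) = (-3 + exp(2))*exp(-2)/4.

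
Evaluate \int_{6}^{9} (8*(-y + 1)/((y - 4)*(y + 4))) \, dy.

Factor the denominator: y**2 - 16 = (y + 4)(y - 4).
Partial fractions: 8*(-y + 1)/((y - 4)*(y + 4)) = -5/(y + 4) - 3/(y - 4).
An antiderivative is F(y) = -3*log(y - 4) - 5*log(y + 4).
Then F(9) - F(6) = (-5*log(13) - 3*log(5)) - (-5*log(5) - 8*log(2)) = -5*log(13) + 2*log(5) + 8*log(2).

-5*log(13) + 2*log(5) + 8*log(2)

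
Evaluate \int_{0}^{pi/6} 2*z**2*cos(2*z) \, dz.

-sqrt(3)/4 + sqrt(3)*pi**2/72 + pi/12

Integrate by parts twice (u = z^2, dv = 2*cos(2*z) dz).
An antiderivative is F(z) = z**2*sin(2*z) + z*cos(2*z) - sin(2*z)/2.
Then F(pi/6) - F(0) = (-sqrt(3)/4 + sqrt(3)*pi**2/72 + pi/12) - (0) = -sqrt(3)/4 + sqrt(3)*pi**2/72 + pi/12.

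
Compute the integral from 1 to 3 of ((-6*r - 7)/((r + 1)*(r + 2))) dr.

Factor the denominator: r**2 + 3*r + 2 = (r + 2)(r + 1).
Partial fractions: (-6*r - 7)/((r + 1)*(r + 2)) = -5/(r + 2) - 1/(r + 1).
An antiderivative is F(r) = -log(r + 1) - 5*log(r + 2).
Then F(3) - F(1) = (-5*log(5) - 2*log(2)) - (-5*log(3) - log(2)) = -5*log(5) - log(2) + 5*log(3).

-5*log(5) - log(2) + 5*log(3)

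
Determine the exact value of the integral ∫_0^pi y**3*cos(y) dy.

Integrate by parts 3 times (u = y^3, dv = cos(y) dy).
An antiderivative is F(y) = y**3*sin(y) + 3*y**2*cos(y) - 6*y*sin(y) - 6*cos(y).
Then F(pi) - F(0) = (6 - 3*pi**2) - (-6) = 12 - 3*pi**2.

12 - 3*pi**2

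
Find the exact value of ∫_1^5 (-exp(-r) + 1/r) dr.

An antiderivative is F(r) = log(r) + exp(-r).
Then F(5) - F(1) = (exp(-5) + log(5)) - (exp(-1)) = -exp(-1) + exp(-5) + log(5).

-exp(-1) + exp(-5) + log(5)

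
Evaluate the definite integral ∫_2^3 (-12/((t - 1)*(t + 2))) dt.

Factor the denominator: t**2 + t - 2 = (t + 2)(t - 1).
Partial fractions: -12/((t - 1)*(t + 2)) = 4/(t + 2) - 4/(t - 1).
An antiderivative is F(t) = -4*log(t - 1) + 4*log(t + 2).
Then F(3) - F(2) = (-4*log(2) + 4*log(5)) - (8*log(2)) = -12*log(2) + 4*log(5).

-12*log(2) + 4*log(5)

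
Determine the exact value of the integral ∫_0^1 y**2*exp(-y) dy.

Integrate by parts twice (u = y^2, dv = exp(-y) dy).
An antiderivative is F(y) = (-y**2 - 2*y - 2)*exp(-y).
Then F(1) - F(0) = (-5*exp(-1)) - (-2) = 2 - 5*exp(-1).

2 - 5*exp(-1)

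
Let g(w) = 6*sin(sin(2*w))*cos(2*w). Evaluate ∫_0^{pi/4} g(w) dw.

3 - 3*cos(1)

Let u = sin(2*w), so du = 2*cos(2*w) dw. When w = 0, u = 0; when w = pi/4, u = 1.
The integral becomes 3·∫ sin(u) du from 0 to 1, with antiderivative -3*cos(u).
Back in w: F(w) = -3*cos(sin(2*w)).
Then F(pi/4) - F(0) = (-3*cos(1)) - (-3) = 3 - 3*cos(1).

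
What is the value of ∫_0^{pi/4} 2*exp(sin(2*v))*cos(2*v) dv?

Let u = sin(2*v), so du = 2*cos(2*v) dv. When v = 0, u = 0; when v = pi/4, u = 1.
The integral becomes ∫ exp(u) du from 0 to 1, with antiderivative exp(u).
Back in v: F(v) = exp(sin(2*v)).
Then F(pi/4) - F(0) = (E) - (1) = -1 + E.

-1 + E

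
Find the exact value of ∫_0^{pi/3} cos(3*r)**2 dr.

pi/6

Use the identity cos^2(3*r) = (1 + cos(6*r))/2.
An antiderivative is F(r) = r/2 + sin(6*r)/12.
Then F(pi/3) - F(0) = (pi/6) - (0) = pi/6.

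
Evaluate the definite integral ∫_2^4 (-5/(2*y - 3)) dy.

-5*log(5)/2

An antiderivative is F(y) = -5*log(2*y - 3)/2.
Then F(4) - F(2) = (-5*log(5)/2) - (0) = -5*log(5)/2.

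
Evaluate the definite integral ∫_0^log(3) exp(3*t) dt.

26/3

Let u = exp(t), so du = exp(t) dt. When t = 0, u = 1; when t = log(3), u = 3.
The integral becomes ∫ u**2 du from 1 to 3, with antiderivative u**3/3.
Back in t: F(t) = exp(3*t)/3.
Then F(log(3)) - F(0) = (9) - (1/3) = 26/3.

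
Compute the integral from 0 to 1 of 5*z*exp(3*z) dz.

5/9 + 10*exp(3)/9

Integrate by parts once (u = z, dv = 5*exp(3*z) dz).
An antiderivative is F(z) = (15*z - 5)*exp(3*z)/9.
Then F(1) - F(0) = (10*exp(3)/9) - (-5/9) = 5/9 + 10*exp(3)/9.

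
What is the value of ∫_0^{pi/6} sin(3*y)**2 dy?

pi/12

Use the identity sin^2(3*y) = (1 - cos(6*y))/2.
An antiderivative is F(y) = y/2 - sin(6*y)/12.
Then F(pi/6) - F(0) = (pi/12) - (0) = pi/12.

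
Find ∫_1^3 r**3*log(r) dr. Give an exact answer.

-5 + 81*log(3)/4

Integrate by parts once (u = ln r, dv = r**3 dr).
An antiderivative is F(r) = r**4*(4*log(r) - 1)/16.
Then F(3) - F(1) = (-81/16 + 81*log(3)/4) - (-1/16) = -5 + 81*log(3)/4.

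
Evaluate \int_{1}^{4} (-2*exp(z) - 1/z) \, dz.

An antiderivative is F(z) = -2*exp(z) - log(z).
Then F(4) - F(1) = (-2*exp(4) - log(4)) - (-2*exp(1)) = -2*exp(4) - 2*log(2) + 2*exp(1).

-2*exp(4) - 2*log(2) + 2*exp(1)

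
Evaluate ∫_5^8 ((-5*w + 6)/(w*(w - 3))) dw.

Factor the denominator: w**2 - 3*w = w(w - 3).
Partial fractions: (-5*w + 6)/(w*(w - 3)) = -2/w - 3/(w - 3).
An antiderivative is F(w) = -2*log(w) - 3*log(w - 3).
Then F(8) - F(5) = (-3*log(5) - 6*log(2)) - (-2*log(5) - 3*log(2)) = -log(40).

-log(40)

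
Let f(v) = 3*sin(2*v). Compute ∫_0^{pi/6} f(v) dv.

An antiderivative is F(v) = -3*cos(2*v)/2.
Then F(pi/6) - F(0) = (-3/4) - (-3/2) = 3/4.

3/4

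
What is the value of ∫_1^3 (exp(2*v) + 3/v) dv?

-exp(2)/2 + log(27) + exp(6)/2

An antiderivative is F(v) = exp(2*v)/2 + 3*log(v).
Then F(3) - F(1) = (log(27) + exp(6)/2) - (exp(2)/2) = -exp(2)/2 + log(27) + exp(6)/2.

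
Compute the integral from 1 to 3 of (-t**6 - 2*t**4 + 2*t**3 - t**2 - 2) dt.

By the power rule, an antiderivative is F(t) = -t**7/7 - 2*t**5/5 + t**4/2 - t**3/3 - 2*t.
Then F(3) - F(1) = (-26889/70) - (-499/210) = -40084/105.

-40084/105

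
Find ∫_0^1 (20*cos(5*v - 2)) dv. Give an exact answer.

4*sin(3) + 4*sin(2)

Let u = 5*v - 2, so du = 5 dv. When v = 0, u = -2; when v = 1, u = 3.
The integral becomes 4·∫ cos(u) du from -2 to 3, with antiderivative 4*sin(u).
Back in v: F(v) = 4*sin(5*v - 2).
Then F(1) - F(0) = (4*sin(3)) - (-4*sin(2)) = 4*sin(3) + 4*sin(2).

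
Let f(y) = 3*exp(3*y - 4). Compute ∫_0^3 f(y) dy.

Let u = 3*y - 4, so du = 3 dy. When y = 0, u = -4; when y = 3, u = 5.
The integral becomes ∫ exp(u) du from -4 to 5, with antiderivative exp(u).
Back in y: F(y) = exp(3*y - 4).
Then F(3) - F(0) = (exp(5)) - (exp(-4)) = -(1 - exp(9))*exp(-4).

-(1 - exp(9))*exp(-4)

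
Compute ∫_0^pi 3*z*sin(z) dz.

3*pi

Integrate by parts once (u = z, dv = 3*sin(z) dz).
An antiderivative is F(z) = -3*z*cos(z) + 3*sin(z).
Then F(pi) - F(0) = (3*pi) - (0) = 3*pi.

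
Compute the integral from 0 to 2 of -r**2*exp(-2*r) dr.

Integrate by parts twice (u = r^2, dv = -exp(-2*r) dr).
An antiderivative is F(r) = (2*r**2 + 2*r + 1)*exp(-2*r)/4.
Then F(2) - F(0) = (13*exp(-4)/4) - (1/4) = (13 - exp(4))*exp(-4)/4.

(13 - exp(4))*exp(-4)/4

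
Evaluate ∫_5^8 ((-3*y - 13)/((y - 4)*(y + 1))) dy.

-12*log(2) + 2*log(3)

Factor the denominator: y**2 - 3*y - 4 = (y + 1)(y - 4).
Partial fractions: (-3*y - 13)/((y - 4)*(y + 1)) = 2/(y + 1) - 5/(y - 4).
An antiderivative is F(y) = -5*log(y - 4) + 2*log(y + 1).
Then F(8) - F(5) = (-10*log(2) + 4*log(3)) - (log(36)) = -12*log(2) + 2*log(3).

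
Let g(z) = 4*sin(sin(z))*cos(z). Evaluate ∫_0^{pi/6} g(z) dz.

4 - 4*cos(1/2)

Let u = sin(z), so du = cos(z) dz. When z = 0, u = 0; when z = pi/6, u = 1/2.
The integral becomes 4·∫ sin(u) du from 0 to 1/2, with antiderivative -4*cos(u).
Back in z: F(z) = -4*cos(sin(z)).
Then F(pi/6) - F(0) = (-4*cos(1/2)) - (-4) = 4 - 4*cos(1/2).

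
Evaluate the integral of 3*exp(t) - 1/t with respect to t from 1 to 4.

-3*exp(1) - log(4) + 3*exp(4)

An antiderivative is F(t) = 3*exp(t) - log(t).
Then F(4) - F(1) = (-log(4) + 3*exp(4)) - (3*exp(1)) = -3*exp(1) - log(4) + 3*exp(4).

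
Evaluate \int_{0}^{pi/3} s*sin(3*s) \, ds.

Integrate by parts once (u = s, dv = sin(3*s) ds).
An antiderivative is F(s) = -s*cos(3*s)/3 + sin(3*s)/9.
Then F(pi/3) - F(0) = (pi/9) - (0) = pi/9.

pi/9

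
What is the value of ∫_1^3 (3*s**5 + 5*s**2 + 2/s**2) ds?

By the power rule, an antiderivative is F(s) = s**6/2 + 5*s**3/3 - 2/s.
Then F(3) - F(1) = (2453/6) - (1/6) = 1226/3.

1226/3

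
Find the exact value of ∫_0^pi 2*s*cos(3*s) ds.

Integrate by parts once (u = s, dv = 2*cos(3*s) ds).
An antiderivative is F(s) = 2*s*sin(3*s)/3 + 2*cos(3*s)/9.
Then F(pi) - F(0) = (-2/9) - (2/9) = -4/9.

-4/9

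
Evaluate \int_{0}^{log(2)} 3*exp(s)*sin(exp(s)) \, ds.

-3*cos(2) + 3*cos(1)

Let u = exp(s), so du = exp(s) ds. When s = 0, u = 1; when s = log(2), u = 2.
The integral becomes 3·∫ sin(u) du from 1 to 2, with antiderivative -3*cos(u).
Back in s: F(s) = -3*cos(exp(s)).
Then F(log(2)) - F(0) = (-3*cos(2)) - (-3*cos(1)) = -3*cos(2) + 3*cos(1).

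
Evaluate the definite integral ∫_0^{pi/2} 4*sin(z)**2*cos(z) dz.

Let u = sin(z), so du = cos(z) dz. When z = 0, u = 0; when z = pi/2, u = 1.
The integral becomes 4·∫ u**2 du from 0 to 1, with antiderivative 4*u**3/3.
Back in z: F(z) = 4*sin(z)**3/3.
Then F(pi/2) - F(0) = (4/3) - (0) = 4/3.

4/3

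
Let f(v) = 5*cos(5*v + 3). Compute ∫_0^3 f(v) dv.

sin(18) - sin(3)

Let u = 5*v + 3, so du = 5 dv. When v = 0, u = 3; when v = 3, u = 18.
The integral becomes ∫ cos(u) du from 3 to 18, with antiderivative sin(u).
Back in v: F(v) = sin(5*v + 3).
Then F(3) - F(0) = (sin(18)) - (sin(3)) = sin(18) - sin(3).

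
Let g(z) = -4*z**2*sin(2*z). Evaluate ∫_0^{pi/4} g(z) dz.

Integrate by parts twice (u = z^2, dv = -4*sin(2*z) dz).
An antiderivative is F(z) = 2*z**2*cos(2*z) - 2*z*sin(2*z) - cos(2*z).
Then F(pi/4) - F(0) = (-pi/2) - (-1) = 1 - pi/2.

1 - pi/2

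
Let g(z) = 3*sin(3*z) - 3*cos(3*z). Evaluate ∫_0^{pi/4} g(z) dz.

An antiderivative is F(z) = -sin(3*z) - cos(3*z).
Then F(pi/4) - F(0) = (0) - (-1) = 1.

1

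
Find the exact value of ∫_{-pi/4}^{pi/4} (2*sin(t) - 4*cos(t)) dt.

-4*sqrt(2)

An antiderivative is F(t) = -4*sin(t) - 2*cos(t).
Then F(pi/4) - F(-pi/4) = (-3*sqrt(2)) - (sqrt(2)) = -4*sqrt(2).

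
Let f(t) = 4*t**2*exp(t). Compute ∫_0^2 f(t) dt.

-8 + 8*exp(2)

Integrate by parts twice (u = t^2, dv = 4*exp(t) dt).
An antiderivative is F(t) = (4*t**2 - 8*t + 8)*exp(t).
Then F(2) - F(0) = (8*exp(2)) - (8) = -8 + 8*exp(2).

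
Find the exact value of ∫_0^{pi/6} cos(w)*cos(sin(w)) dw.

Let u = sin(w), so du = cos(w) dw. When w = 0, u = 0; when w = pi/6, u = 1/2.
The integral becomes ∫ cos(u) du from 0 to 1/2, with antiderivative sin(u).
Back in w: F(w) = sin(sin(w)).
Then F(pi/6) - F(0) = (sin(1/2)) - (0) = sin(1/2).

sin(1/2)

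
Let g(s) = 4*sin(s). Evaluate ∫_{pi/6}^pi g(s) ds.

2*sqrt(3) + 4

An antiderivative is F(s) = -4*cos(s).
Then F(pi) - F(pi/6) = (4) - (-2*sqrt(3)) = 2*sqrt(3) + 4.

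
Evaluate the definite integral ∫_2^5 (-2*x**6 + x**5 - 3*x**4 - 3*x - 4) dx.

By the power rule, an antiderivative is F(x) = -2*x**7/7 + x**6/6 - 3*x**5/5 - 3*x**2/2 - 4*x.
Then F(5) - F(2) = (-454645/21) - (-6206/105) = -755673/35.

-755673/35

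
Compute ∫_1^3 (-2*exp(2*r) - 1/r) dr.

-exp(6) - log(3) + exp(2)

An antiderivative is F(r) = -exp(2*r) - log(r).
Then F(3) - F(1) = (-exp(6) - log(3)) - (-exp(2)) = -exp(6) - log(3) + exp(2).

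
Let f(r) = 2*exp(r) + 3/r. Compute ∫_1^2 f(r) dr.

-2*exp(1) + log(8) + 2*exp(2)

An antiderivative is F(r) = 2*exp(r) + 3*log(r).
Then F(2) - F(1) = (log(8) + 2*exp(2)) - (2*exp(1)) = -2*exp(1) + log(8) + 2*exp(2).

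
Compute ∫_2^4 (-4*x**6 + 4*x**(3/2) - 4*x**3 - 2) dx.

By the power rule, an antiderivative is F(x) = -4*x**7/7 + 8*x**(5/2)/5 - x**4 - 2*x.
Then F(4) - F(2) = (-335128/35) - (-652/7 + 32*sqrt(2)/5) = -331868/35 - 32*sqrt(2)/5.

-331868/35 - 32*sqrt(2)/5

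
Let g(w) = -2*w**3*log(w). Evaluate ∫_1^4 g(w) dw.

Integrate by parts once (u = ln w, dv = -2*w**3 dw).
An antiderivative is F(w) = -w**4*(4*log(w) - 1)/8.
Then F(4) - F(1) = (32 - 256*log(2)) - (1/8) = 255/8 - 256*log(2).

255/8 - 256*log(2)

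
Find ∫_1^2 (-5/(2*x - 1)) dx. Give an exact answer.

An antiderivative is F(x) = -5*log(2*x - 1)/2.
Then F(2) - F(1) = (-5*log(3)/2) - (0) = -5*log(3)/2.

-5*log(3)/2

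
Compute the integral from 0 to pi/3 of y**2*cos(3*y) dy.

-2*pi/27

Integrate by parts twice (u = y^2, dv = cos(3*y) dy).
An antiderivative is F(y) = y**2*sin(3*y)/3 + 2*y*cos(3*y)/9 - 2*sin(3*y)/27.
Then F(pi/3) - F(0) = (-2*pi/27) - (0) = -2*pi/27.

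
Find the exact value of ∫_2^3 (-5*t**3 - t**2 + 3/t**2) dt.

-1045/12

By the power rule, an antiderivative is F(t) = -5*t**4/4 - t**3/3 - 3/t.
Then F(3) - F(2) = (-445/4) - (-145/6) = -1045/12.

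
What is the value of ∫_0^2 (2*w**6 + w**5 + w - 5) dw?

824/21

By the power rule, an antiderivative is F(w) = 2*w**7/7 + w**6/6 + w**2/2 - 5*w.
Then F(2) - F(0) = (824/21) - (0) = 824/21.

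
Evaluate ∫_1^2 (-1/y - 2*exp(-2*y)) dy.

-log(2) - exp(-2) + exp(-4)

An antiderivative is F(y) = -log(y) + exp(-2*y).
Then F(2) - F(1) = (-log(2) + exp(-4)) - (exp(-2)) = -log(2) - exp(-2) + exp(-4).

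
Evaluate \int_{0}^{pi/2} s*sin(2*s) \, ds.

pi/4

Integrate by parts once (u = s, dv = sin(2*s) ds).
An antiderivative is F(s) = -s*cos(2*s)/2 + sin(2*s)/4.
Then F(pi/2) - F(0) = (pi/4) - (0) = pi/4.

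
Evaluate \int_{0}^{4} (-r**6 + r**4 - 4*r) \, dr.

By the power rule, an antiderivative is F(r) = -r**7/7 + r**5/5 - 2*r**2.
Then F(4) - F(0) = (-75872/35) - (0) = -75872/35.

-75872/35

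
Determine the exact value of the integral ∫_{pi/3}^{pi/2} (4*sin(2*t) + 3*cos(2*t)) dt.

An antiderivative is F(t) = 3*sin(2*t)/2 - 2*cos(2*t).
Then F(pi/2) - F(pi/3) = (2) - (1 + 3*sqrt(3)/4) = 1 - 3*sqrt(3)/4.

1 - 3*sqrt(3)/4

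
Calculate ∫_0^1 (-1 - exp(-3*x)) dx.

-4/3 + exp(-3)/3

An antiderivative is F(x) = -x + exp(-3*x)/3.
Then F(1) - F(0) = (-1 + exp(-3)/3) - (1/3) = -4/3 + exp(-3)/3.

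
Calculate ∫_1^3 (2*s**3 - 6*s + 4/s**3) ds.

By the power rule, an antiderivative is F(s) = s**4/2 - 3*s**2 - 2/s**2.
Then F(3) - F(1) = (239/18) - (-9/2) = 160/9.

160/9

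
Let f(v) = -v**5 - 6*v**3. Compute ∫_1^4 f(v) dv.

By the power rule, an antiderivative is F(v) = -v**6/6 - 3*v**4/2.
Then F(4) - F(1) = (-3200/3) - (-5/3) = -1065.

-1065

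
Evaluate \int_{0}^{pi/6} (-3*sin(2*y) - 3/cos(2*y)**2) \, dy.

An antiderivative is F(y) = 3*cos(2*y)/2 - 3*tan(2*y)/2.
Then F(pi/6) - F(0) = (3/4 - 3*sqrt(3)/2) - (3/2) = -3*sqrt(3)/2 - 3/4.

-3*sqrt(3)/2 - 3/4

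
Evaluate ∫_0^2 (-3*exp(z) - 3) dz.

An antiderivative is F(z) = -3*z - 3*exp(z).
Then F(2) - F(0) = (-3*exp(2) - 6) - (-3) = -3*exp(2) - 3.

-3*exp(2) - 3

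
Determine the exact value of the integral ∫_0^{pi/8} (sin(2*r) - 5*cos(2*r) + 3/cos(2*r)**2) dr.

2 - 3*sqrt(2)/2

An antiderivative is F(r) = -5*sin(2*r)/2 - cos(2*r)/2 + 3*tan(2*r)/2.
Then F(pi/8) - F(0) = (3/2 - 3*sqrt(2)/2) - (-1/2) = 2 - 3*sqrt(2)/2.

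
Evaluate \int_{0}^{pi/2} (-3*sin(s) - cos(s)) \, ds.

-4

An antiderivative is F(s) = -sin(s) + 3*cos(s).
Then F(pi/2) - F(0) = (-1) - (3) = -4.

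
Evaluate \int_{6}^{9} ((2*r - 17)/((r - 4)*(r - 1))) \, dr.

Factor the denominator: r**2 - 5*r + 4 = (r - 1)(r - 4).
Partial fractions: (2*r - 17)/((r - 4)*(r - 1)) = 5/(r - 1) - 3/(r - 4).
An antiderivative is F(r) = -3*log(r - 4) + 5*log(r - 1).
Then F(9) - F(6) = (-3*log(5) + 15*log(2)) - (-3*log(2) + 5*log(5)) = -8*log(5) + 18*log(2).

-8*log(5) + 18*log(2)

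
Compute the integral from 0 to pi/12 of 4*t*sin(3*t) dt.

Integrate by parts once (u = t, dv = 4*sin(3*t) dt).
An antiderivative is F(t) = -4*t*cos(3*t)/3 + 4*sin(3*t)/9.
Then F(pi/12) - F(0) = (sqrt(2)*(4 - pi)/18) - (0) = sqrt(2)*(4 - pi)/18.

sqrt(2)*(4 - pi)/18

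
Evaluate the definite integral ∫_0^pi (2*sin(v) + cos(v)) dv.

An antiderivative is F(v) = sin(v) - 2*cos(v).
Then F(pi) - F(0) = (2) - (-2) = 4.

4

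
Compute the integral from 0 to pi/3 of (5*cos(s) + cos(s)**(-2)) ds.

An antiderivative is F(s) = 5*sin(s) + tan(s).
Then F(pi/3) - F(0) = (7*sqrt(3)/2) - (0) = 7*sqrt(3)/2.

7*sqrt(3)/2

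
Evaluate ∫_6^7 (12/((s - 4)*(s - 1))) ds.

-8*log(2) + 4*log(5)

Factor the denominator: s**2 - 5*s + 4 = (s - 1)(s - 4).
Partial fractions: 12/((s - 4)*(s - 1)) = -4/(s - 1) + 4/(s - 4).
An antiderivative is F(s) = 4*log(s - 4) - 4*log(s - 1).
Then F(7) - F(6) = (-log(16)) - (-4*log(5) + 4*log(2)) = -8*log(2) + 4*log(5).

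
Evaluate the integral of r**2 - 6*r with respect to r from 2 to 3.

-26/3

By the power rule, an antiderivative is F(r) = r**3/3 - 3*r**2.
Then F(3) - F(2) = (-18) - (-28/3) = -26/3.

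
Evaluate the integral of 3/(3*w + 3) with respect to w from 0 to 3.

log(4)

An antiderivative is F(w) = log(3*w + 3).
Then F(3) - F(0) = (log(12)) - (log(3)) = log(4).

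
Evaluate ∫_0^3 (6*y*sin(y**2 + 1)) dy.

3*cos(1) - 3*cos(10)

Let u = y**2 + 1, so du = 2*y dy. When y = 0, u = 1; when y = 3, u = 10.
The integral becomes 3·∫ sin(u) du from 1 to 10, with antiderivative -3*cos(u).
Back in y: F(y) = -3*cos(y**2 + 1).
Then F(3) - F(0) = (-3*cos(10)) - (-3*cos(1)) = 3*cos(1) - 3*cos(10).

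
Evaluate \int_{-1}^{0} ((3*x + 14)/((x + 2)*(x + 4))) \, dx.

log(12)

Factor the denominator: x**2 + 6*x + 8 = (x + 4)(x + 2).
Partial fractions: (3*x + 14)/((x + 2)*(x + 4)) = -1/(x + 4) + 4/(x + 2).
An antiderivative is F(x) = 4*log(x + 2) - log(x + 4).
Then F(0) - F(-1) = (log(4)) - (-log(3)) = log(12).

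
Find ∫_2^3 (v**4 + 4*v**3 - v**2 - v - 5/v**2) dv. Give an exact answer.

1463/15

By the power rule, an antiderivative is F(v) = v**5/5 + v**4 - v**3/3 - v**2/2 + 5/v.
Then F(3) - F(2) = (3533/30) - (607/30) = 1463/15.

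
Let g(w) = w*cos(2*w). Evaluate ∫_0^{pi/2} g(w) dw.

Integrate by parts once (u = w, dv = cos(2*w) dw).
An antiderivative is F(w) = w*sin(2*w)/2 + cos(2*w)/4.
Then F(pi/2) - F(0) = (-1/4) - (1/4) = -1/2.

-1/2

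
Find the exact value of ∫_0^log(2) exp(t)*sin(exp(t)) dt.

Let u = exp(t), so du = exp(t) dt. When t = 0, u = 1; when t = log(2), u = 2.
The integral becomes ∫ sin(u) du from 1 to 2, with antiderivative -cos(u).
Back in t: F(t) = -cos(exp(t)).
Then F(log(2)) - F(0) = (-cos(2)) - (-cos(1)) = -cos(2) + cos(1).

-cos(2) + cos(1)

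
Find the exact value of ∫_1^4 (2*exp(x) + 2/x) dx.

An antiderivative is F(x) = 2*exp(x) + 2*log(x).
Then F(4) - F(1) = (2*log(4) + 2*exp(4)) - (2*exp(1)) = -2*exp(1) + 2*log(4) + 2*exp(4).

-2*exp(1) + 2*log(4) + 2*exp(4)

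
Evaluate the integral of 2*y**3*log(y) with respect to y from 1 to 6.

Integrate by parts once (u = ln y, dv = 2*y**3 dy).
An antiderivative is F(y) = y**4*(4*log(y) - 1)/8.
Then F(6) - F(1) = (-162 + 648*log(2) + 648*log(3)) - (-1/8) = -1295/8 + 648*log(2) + 648*log(3).

-1295/8 + 648*log(2) + 648*log(3)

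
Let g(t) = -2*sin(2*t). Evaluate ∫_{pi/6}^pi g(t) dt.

An antiderivative is F(t) = cos(2*t).
Then F(pi) - F(pi/6) = (1) - (1/2) = 1/2.

1/2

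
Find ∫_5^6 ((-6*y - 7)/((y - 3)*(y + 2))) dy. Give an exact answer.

-5*log(3) + 2*log(2) + log(7)

Factor the denominator: y**2 - y - 6 = (y + 2)(y - 3).
Partial fractions: (-6*y - 7)/((y - 3)*(y + 2)) = -1/(y + 2) - 5/(y - 3).
An antiderivative is F(y) = -5*log(y - 3) - log(y + 2).
Then F(6) - F(5) = (-5*log(3) - 3*log(2)) - (-5*log(2) - log(7)) = -5*log(3) + 2*log(2) + log(7).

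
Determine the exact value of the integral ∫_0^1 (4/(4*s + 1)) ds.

log(5)

An antiderivative is F(s) = log(4*s + 1).
Then F(1) - F(0) = (log(5)) - (0) = log(5).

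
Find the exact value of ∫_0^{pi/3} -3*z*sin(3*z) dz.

-pi/3

Integrate by parts once (u = z, dv = -3*sin(3*z) dz).
An antiderivative is F(z) = z*cos(3*z) - sin(3*z)/3.
Then F(pi/3) - F(0) = (-pi/3) - (0) = -pi/3.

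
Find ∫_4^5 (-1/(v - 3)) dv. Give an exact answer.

-log(2)

An antiderivative is F(v) = -log(v - 3).
Then F(5) - F(4) = (-log(2)) - (0) = -log(2).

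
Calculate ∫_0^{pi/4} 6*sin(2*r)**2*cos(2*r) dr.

Let u = sin(2*r), so du = 2*cos(2*r) dr. When r = 0, u = 0; when r = pi/4, u = 1.
The integral becomes 3·∫ u**2 du from 0 to 1, with antiderivative u**3.
Back in r: F(r) = sin(2*r)**3.
Then F(pi/4) - F(0) = (1) - (0) = 1.

1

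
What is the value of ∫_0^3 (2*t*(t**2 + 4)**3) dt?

Let u = t**2 + 4, so du = 2*t dt. When t = 0, u = 4; when t = 3, u = 13.
The integral becomes ∫ u**3 du from 4 to 13, with antiderivative u**4/4.
Back in t: F(t) = (t**2 + 4)**4/4.
Then F(3) - F(0) = (28561/4) - (64) = 28305/4.

28305/4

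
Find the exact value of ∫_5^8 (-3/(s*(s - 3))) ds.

Factor the denominator: s**2 - 3*s = s(s - 3).
Partial fractions: -3/(s*(s - 3)) = 1/s - 1/(s - 3).
An antiderivative is F(s) = log(s) - log(s - 3).
Then F(8) - F(5) = (log(8/5)) - (log(5/2)) = log(16/25).

log(16/25)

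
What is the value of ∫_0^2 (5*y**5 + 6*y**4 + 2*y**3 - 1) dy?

By the power rule, an antiderivative is F(y) = 5*y**6/6 + 6*y**5/5 + y**4/2 - y.
Then F(2) - F(0) = (1466/15) - (0) = 1466/15.

1466/15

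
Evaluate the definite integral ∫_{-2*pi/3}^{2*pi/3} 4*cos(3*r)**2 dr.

8*pi/3

Use the identity cos^2(3*r) = (1 + cos(6*r))/2.
An antiderivative is F(r) = 2*r + sin(6*r)/3.
Then F(2*pi/3) - F(-2*pi/3) = (4*pi/3) - (-4*pi/3) = 8*pi/3.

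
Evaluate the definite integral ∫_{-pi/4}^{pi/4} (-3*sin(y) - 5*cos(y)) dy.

-5*sqrt(2)

An antiderivative is F(y) = -5*sin(y) + 3*cos(y).
Then F(pi/4) - F(-pi/4) = (-sqrt(2)) - (4*sqrt(2)) = -5*sqrt(2).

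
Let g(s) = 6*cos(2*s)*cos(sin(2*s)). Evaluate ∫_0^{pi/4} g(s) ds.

Let u = sin(2*s), so du = 2*cos(2*s) ds. When s = 0, u = 0; when s = pi/4, u = 1.
The integral becomes 3·∫ cos(u) du from 0 to 1, with antiderivative 3*sin(u).
Back in s: F(s) = 3*sin(sin(2*s)).
Then F(pi/4) - F(0) = (3*sin(1)) - (0) = 3*sin(1).

3*sin(1)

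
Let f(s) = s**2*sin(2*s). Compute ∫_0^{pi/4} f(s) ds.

-1/4 + pi/8

Integrate by parts twice (u = s^2, dv = sin(2*s) ds).
An antiderivative is F(s) = -s**2*cos(2*s)/2 + s*sin(2*s)/2 + cos(2*s)/4.
Then F(pi/4) - F(0) = (pi/8) - (1/4) = -1/4 + pi/8.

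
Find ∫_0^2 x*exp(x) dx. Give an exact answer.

1 + exp(2)

Integrate by parts once (u = x, dv = exp(x) dx).
An antiderivative is F(x) = (x - 1)*exp(x).
Then F(2) - F(0) = (exp(2)) - (-1) = 1 + exp(2).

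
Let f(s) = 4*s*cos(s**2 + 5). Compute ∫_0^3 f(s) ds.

-2*sin(5) + 2*sin(14)

Let u = s**2 + 5, so du = 2*s ds. When s = 0, u = 5; when s = 3, u = 14.
The integral becomes 2·∫ cos(u) du from 5 to 14, with antiderivative 2*sin(u).
Back in s: F(s) = 2*sin(s**2 + 5).
Then F(3) - F(0) = (2*sin(14)) - (2*sin(5)) = -2*sin(5) + 2*sin(14).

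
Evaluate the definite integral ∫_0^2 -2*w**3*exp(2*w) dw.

-17*exp(4)/4 - 3/4

Integrate by parts 3 times (u = w^3, dv = -2*exp(2*w) dw).
An antiderivative is F(w) = (-4*w**3 + 6*w**2 - 6*w + 3)*exp(2*w)/4.
Then F(2) - F(0) = (-17*exp(4)/4) - (3/4) = -17*exp(4)/4 - 3/4.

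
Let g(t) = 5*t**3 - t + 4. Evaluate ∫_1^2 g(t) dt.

By the power rule, an antiderivative is F(t) = 5*t**4/4 - t**2/2 + 4*t.
Then F(2) - F(1) = (26) - (19/4) = 85/4.

85/4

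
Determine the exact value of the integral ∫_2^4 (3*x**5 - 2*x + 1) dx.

2006

By the power rule, an antiderivative is F(x) = x**6/2 - x**2 + x.
Then F(4) - F(2) = (2036) - (30) = 2006.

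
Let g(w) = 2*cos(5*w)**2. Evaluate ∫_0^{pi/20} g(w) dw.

Use the identity cos^2(5*w) = (1 + cos(10*w))/2.
An antiderivative is F(w) = w + sin(10*w)/10.
Then F(pi/20) - F(0) = (1/10 + pi/20) - (0) = 1/10 + pi/20.

1/10 + pi/20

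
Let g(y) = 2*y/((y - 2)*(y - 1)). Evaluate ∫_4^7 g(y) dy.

-6*log(2) + 4*log(5)

Factor the denominator: y**2 - 3*y + 2 = (y - 1)(y - 2).
Partial fractions: 2*y/((y - 2)*(y - 1)) = -2/(y - 1) + 4/(y - 2).
An antiderivative is F(y) = 4*log(y - 2) - 2*log(y - 1).
Then F(7) - F(4) = (-2*log(3) - 2*log(2) + 4*log(5)) - (log(16/9)) = -6*log(2) + 4*log(5).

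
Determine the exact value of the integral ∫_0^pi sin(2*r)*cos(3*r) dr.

Use the identity sin(2*r)cos(3*r) = [sin(5*r) + sin(-r)]/2.
An antiderivative is F(r) = cos(r)/2 - cos(5*r)/10.
Then F(pi) - F(0) = (-2/5) - (2/5) = -4/5.

-4/5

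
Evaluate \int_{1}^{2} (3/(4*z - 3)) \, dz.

An antiderivative is F(z) = 3*log(4*z - 3)/4.
Then F(2) - F(1) = (3*log(5)/4) - (0) = 3*log(5)/4.

3*log(5)/4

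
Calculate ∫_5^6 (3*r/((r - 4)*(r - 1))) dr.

Factor the denominator: r**2 - 5*r + 4 = (r - 1)(r - 4).
Partial fractions: 3*r/((r - 4)*(r - 1)) = -1/(r - 1) + 4/(r - 4).
An antiderivative is F(r) = 4*log(r - 4) - log(r - 1).
Then F(6) - F(5) = (log(16/5)) - (-log(4)) = log(64/5).

log(64/5)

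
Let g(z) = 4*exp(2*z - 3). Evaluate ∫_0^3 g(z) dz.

Let u = 2*z - 3, so du = 2 dz. When z = 0, u = -3; when z = 3, u = 3.
The integral becomes 2·∫ exp(u) du from -3 to 3, with antiderivative 2*exp(u).
Back in z: F(z) = 2*exp(2*z - 3).
Then F(3) - F(0) = (2*exp(3)) - (2*exp(-3)) = 4*sinh(3).

4*sinh(3)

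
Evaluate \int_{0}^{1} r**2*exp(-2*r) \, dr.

Integrate by parts twice (u = r^2, dv = exp(-2*r) dr).
An antiderivative is F(r) = (-2*r**2 - 2*r - 1)*exp(-2*r)/4.
Then F(1) - F(0) = (-5*exp(-2)/4) - (-1/4) = (-5 + exp(2))*exp(-2)/4.

(-5 + exp(2))*exp(-2)/4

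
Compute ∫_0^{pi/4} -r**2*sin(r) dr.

Integrate by parts twice (u = r^2, dv = -sin(r) dr).
An antiderivative is F(r) = r**2*cos(r) - 2*r*sin(r) - 2*cos(r).
Then F(pi/4) - F(0) = (sqrt(2)*(-32 - 8*pi + pi**2)/32) - (-2) = -sqrt(2) - sqrt(2)*pi/4 + sqrt(2)*pi**2/32 + 2.

-sqrt(2) - sqrt(2)*pi/4 + sqrt(2)*pi**2/32 + 2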